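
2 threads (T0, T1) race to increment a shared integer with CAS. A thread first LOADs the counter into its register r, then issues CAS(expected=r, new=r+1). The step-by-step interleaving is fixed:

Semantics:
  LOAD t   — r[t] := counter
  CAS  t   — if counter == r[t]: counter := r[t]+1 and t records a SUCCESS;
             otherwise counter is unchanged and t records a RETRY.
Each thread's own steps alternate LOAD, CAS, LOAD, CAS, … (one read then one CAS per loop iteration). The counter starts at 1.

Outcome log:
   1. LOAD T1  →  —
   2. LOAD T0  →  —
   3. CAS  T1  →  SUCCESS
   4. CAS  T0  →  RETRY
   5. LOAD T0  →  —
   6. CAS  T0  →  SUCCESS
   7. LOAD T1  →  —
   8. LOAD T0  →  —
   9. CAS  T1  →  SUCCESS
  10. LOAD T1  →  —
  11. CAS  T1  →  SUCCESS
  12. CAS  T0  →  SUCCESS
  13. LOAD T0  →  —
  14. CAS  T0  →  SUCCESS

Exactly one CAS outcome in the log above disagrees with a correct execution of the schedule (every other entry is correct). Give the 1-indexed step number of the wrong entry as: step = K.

step = 12

Correct run:
1. LOAD T1 → mem=1 r[T1]=1 [LOAD]
2. LOAD T0 → mem=1 r[T0]=1 [LOAD]
3. CAS T1 → mem=2 r[T1]=1 [OK]
4. CAS T0 → mem=2 r[T0]=1 [RETRY]
5. LOAD T0 → mem=2 r[T0]=2 [LOAD]
6. CAS T0 → mem=3 r[T0]=2 [OK]
7. LOAD T1 → mem=3 r[T1]=3 [LOAD]
8. LOAD T0 → mem=3 r[T0]=3 [LOAD]
9. CAS T1 → mem=4 r[T1]=3 [OK]
10. LOAD T1 → mem=4 r[T1]=4 [LOAD]
11. CAS T1 → mem=5 r[T1]=4 [OK]
12. CAS T0 → mem=5 r[T0]=3 [RETRY]
13. LOAD T0 → mem=5 r[T0]=5 [LOAD]
14. CAS T0 → mem=6 r[T0]=5 [OK]
Flip is step 12.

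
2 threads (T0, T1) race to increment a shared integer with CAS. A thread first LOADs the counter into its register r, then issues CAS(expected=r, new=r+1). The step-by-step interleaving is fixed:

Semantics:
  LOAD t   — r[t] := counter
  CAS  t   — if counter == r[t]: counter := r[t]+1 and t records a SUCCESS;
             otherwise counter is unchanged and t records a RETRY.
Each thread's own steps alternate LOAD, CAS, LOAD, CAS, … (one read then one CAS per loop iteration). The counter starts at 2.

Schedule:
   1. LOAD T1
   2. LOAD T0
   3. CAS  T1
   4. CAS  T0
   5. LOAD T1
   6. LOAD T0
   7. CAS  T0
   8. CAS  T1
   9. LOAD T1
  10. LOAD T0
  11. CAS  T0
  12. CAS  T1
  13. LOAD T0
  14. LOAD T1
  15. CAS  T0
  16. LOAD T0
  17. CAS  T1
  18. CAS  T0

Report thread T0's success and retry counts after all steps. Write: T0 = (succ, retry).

#1 T1 reads 2
#2 T0 reads 2
#3 T1 CAS(2→3) writes; counter now 3
#4 T0 CAS(2→3) fails; counter now 3
#5 T1 reads 3
#6 T0 reads 3
#7 T0 CAS(3→4) writes; counter now 4
#8 T1 CAS(3→4) fails; counter now 4
#9 T1 reads 4
#10 T0 reads 4
#11 T0 CAS(4→5) writes; counter now 5
#12 T1 CAS(4→5) fails; counter now 5
#13 T0 reads 5
#14 T1 reads 5
#15 T0 CAS(5→6) writes; counter now 6
#16 T0 reads 6
#17 T1 CAS(5→6) fails; counter now 6
#18 T0 CAS(6→7) writes; counter now 7

T0 = (4, 1)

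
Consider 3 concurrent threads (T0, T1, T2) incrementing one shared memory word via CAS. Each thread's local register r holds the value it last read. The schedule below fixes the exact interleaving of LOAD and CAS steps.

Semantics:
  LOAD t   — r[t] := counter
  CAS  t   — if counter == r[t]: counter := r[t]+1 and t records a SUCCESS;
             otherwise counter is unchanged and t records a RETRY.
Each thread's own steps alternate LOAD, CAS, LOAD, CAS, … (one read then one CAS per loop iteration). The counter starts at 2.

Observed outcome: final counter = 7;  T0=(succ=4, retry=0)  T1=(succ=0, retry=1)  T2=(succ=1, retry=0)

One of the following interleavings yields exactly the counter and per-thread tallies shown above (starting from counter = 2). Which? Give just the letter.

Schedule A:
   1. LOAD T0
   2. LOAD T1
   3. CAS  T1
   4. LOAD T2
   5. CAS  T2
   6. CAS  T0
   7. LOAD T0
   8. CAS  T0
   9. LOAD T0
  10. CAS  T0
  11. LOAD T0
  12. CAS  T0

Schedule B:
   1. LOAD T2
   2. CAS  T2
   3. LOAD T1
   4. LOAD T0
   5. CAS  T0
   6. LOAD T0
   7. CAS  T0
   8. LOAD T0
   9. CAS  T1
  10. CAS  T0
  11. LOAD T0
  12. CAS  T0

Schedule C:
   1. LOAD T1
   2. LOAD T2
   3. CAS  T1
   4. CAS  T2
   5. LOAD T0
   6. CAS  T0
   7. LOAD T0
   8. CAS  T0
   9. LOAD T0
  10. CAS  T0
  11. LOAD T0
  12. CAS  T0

B

Simulating candidate B:
step 1: T2 LOAD ⇒ load; ctr=2 reg=2
step 2: T2 CAS ⇒ ok; ctr=3 reg=2
step 3: T1 LOAD ⇒ load; ctr=3 reg=3
step 4: T0 LOAD ⇒ load; ctr=3 reg=3
step 5: T0 CAS ⇒ ok; ctr=4 reg=3
step 6: T0 LOAD ⇒ load; ctr=4 reg=4
step 7: T0 CAS ⇒ ok; ctr=5 reg=4
step 8: T0 LOAD ⇒ load; ctr=5 reg=5
step 9: T1 CAS ⇒ retry; ctr=5 reg=3
step 10: T0 CAS ⇒ ok; ctr=6 reg=5
step 11: T0 LOAD ⇒ load; ctr=6 reg=6
step 12: T0 CAS ⇒ ok; ctr=7 reg=6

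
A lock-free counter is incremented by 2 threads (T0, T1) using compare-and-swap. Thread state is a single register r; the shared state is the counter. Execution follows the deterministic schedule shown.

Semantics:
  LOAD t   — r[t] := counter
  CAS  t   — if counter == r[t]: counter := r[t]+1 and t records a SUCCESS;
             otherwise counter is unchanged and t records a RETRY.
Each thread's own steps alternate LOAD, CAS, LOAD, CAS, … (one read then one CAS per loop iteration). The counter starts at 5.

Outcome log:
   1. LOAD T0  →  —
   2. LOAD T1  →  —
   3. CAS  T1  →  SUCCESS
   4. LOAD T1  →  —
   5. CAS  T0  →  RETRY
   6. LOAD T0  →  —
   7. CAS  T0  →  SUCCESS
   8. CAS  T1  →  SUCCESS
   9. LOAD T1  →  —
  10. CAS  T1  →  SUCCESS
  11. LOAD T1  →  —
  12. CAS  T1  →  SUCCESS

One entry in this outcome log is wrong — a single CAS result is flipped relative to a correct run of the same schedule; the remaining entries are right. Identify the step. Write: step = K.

step = 8

Reference trace:
   1) LOAD T0:  M=5  r_T0=5
   2) LOAD T1:  M=5  r_T1=5
   3) CAS  T1:  M=6  r_T1=5 ✓
   4) LOAD T1:  M=6  r_T1=6
   5) CAS  T0:  M=6  r_T0=5 ✗
   6) LOAD T0:  M=6  r_T0=6
   7) CAS  T0:  M=7  r_T0=6 ✓
   8) CAS  T1:  M=7  r_T1=6 ✗
   9) LOAD T1:  M=7  r_T1=7
  10) CAS  T1:  M=8  r_T1=7 ✓
  11) LOAD T1:  M=8  r_T1=8
  12) CAS  T1:  M=9  r_T1=8 ✓
Mismatch at 8.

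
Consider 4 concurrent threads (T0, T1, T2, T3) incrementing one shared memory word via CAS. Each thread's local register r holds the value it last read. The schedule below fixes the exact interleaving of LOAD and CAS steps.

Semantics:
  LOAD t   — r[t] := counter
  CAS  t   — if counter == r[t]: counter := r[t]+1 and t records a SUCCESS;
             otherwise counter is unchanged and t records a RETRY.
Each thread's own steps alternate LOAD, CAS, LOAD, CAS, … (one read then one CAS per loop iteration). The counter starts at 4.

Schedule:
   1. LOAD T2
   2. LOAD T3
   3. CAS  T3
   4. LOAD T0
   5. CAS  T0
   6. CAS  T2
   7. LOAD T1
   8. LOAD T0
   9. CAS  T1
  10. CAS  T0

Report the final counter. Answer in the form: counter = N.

step 1: T2 LOAD ⇒ load; ctr=4 reg=4
step 2: T3 LOAD ⇒ load; ctr=4 reg=4
step 3: T3 CAS ⇒ ok; ctr=5 reg=4
step 4: T0 LOAD ⇒ load; ctr=5 reg=5
step 5: T0 CAS ⇒ ok; ctr=6 reg=5
step 6: T2 CAS ⇒ retry; ctr=6 reg=4
step 7: T1 LOAD ⇒ load; ctr=6 reg=6
step 8: T0 LOAD ⇒ load; ctr=6 reg=6
step 9: T1 CAS ⇒ ok; ctr=7 reg=6
step 10: T0 CAS ⇒ retry; ctr=7 reg=6

counter = 7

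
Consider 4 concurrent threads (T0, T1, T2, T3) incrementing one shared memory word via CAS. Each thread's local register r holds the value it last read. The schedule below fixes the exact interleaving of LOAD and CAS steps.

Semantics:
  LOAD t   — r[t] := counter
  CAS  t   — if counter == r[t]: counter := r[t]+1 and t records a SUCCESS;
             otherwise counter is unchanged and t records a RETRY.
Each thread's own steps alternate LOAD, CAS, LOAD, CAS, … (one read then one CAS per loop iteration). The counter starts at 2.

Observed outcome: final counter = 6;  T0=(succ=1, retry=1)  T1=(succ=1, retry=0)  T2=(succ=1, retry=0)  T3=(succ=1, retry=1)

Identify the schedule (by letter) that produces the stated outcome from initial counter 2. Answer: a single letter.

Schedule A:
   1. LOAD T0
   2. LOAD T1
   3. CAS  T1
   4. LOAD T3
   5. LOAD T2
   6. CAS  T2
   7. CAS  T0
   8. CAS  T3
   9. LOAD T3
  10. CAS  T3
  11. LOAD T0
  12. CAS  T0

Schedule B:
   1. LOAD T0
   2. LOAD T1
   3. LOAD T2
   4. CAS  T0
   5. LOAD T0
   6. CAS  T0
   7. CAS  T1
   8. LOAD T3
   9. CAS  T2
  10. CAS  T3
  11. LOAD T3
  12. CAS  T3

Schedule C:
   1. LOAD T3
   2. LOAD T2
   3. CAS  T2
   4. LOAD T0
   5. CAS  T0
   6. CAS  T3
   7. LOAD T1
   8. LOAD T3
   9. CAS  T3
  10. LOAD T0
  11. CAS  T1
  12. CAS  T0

Run A:
#1 T0 reads 2
#2 T1 reads 2
#3 T1 CAS(2→3) writes; counter now 3
#4 T3 reads 3
#5 T2 reads 3
#6 T2 CAS(3→4) writes; counter now 4
#7 T0 CAS(2→3) fails; counter now 4
#8 T3 CAS(3→4) fails; counter now 4
#9 T3 reads 4
#10 T3 CAS(4→5) writes; counter now 5
#11 T0 reads 5
#12 T0 CAS(5→6) writes; counter now 6

A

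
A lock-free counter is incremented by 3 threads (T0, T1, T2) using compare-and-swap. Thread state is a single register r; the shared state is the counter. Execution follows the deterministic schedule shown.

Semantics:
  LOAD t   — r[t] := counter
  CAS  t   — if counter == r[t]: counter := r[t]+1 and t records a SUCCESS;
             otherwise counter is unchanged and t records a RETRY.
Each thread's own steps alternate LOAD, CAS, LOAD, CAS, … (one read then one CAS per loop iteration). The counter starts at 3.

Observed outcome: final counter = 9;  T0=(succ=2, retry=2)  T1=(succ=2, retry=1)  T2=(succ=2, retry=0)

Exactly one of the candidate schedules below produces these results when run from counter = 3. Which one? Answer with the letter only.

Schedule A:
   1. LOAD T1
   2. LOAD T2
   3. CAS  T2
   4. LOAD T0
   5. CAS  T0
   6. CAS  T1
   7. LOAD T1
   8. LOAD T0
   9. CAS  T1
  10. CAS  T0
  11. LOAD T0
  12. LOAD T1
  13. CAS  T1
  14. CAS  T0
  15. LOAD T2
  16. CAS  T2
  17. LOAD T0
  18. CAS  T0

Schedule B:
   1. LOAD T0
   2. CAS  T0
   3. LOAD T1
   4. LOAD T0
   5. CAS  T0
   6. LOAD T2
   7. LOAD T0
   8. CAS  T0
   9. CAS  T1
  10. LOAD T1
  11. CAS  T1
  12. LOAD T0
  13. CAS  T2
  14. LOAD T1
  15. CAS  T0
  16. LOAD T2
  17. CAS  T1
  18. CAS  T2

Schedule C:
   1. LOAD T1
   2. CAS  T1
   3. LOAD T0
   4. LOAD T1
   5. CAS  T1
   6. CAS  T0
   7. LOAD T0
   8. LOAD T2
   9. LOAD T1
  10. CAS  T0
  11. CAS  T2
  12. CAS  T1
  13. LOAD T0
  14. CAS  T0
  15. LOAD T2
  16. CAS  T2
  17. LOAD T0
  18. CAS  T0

Run A:
T1 LOAD — after: cnt=3, r=3 — load
T2 LOAD — after: cnt=3, r=3 — load
T2 CAS — after: cnt=4, r=3 — ok
T0 LOAD — after: cnt=4, r=4 — load
T0 CAS — after: cnt=5, r=4 — ok
T1 CAS — after: cnt=5, r=3 — retry
T1 LOAD — after: cnt=5, r=5 — load
T0 LOAD — after: cnt=5, r=5 — load
T1 CAS — after: cnt=6, r=5 — ok
T0 CAS — after: cnt=6, r=5 — retry
T0 LOAD — after: cnt=6, r=6 — load
T1 LOAD — after: cnt=6, r=6 — load
T1 CAS — after: cnt=7, r=6 — ok
T0 CAS — after: cnt=7, r=6 — retry
T2 LOAD — after: cnt=7, r=7 — load
T2 CAS — after: cnt=8, r=7 — ok
T0 LOAD — after: cnt=8, r=8 — load
T0 CAS — after: cnt=9, r=8 — ok

A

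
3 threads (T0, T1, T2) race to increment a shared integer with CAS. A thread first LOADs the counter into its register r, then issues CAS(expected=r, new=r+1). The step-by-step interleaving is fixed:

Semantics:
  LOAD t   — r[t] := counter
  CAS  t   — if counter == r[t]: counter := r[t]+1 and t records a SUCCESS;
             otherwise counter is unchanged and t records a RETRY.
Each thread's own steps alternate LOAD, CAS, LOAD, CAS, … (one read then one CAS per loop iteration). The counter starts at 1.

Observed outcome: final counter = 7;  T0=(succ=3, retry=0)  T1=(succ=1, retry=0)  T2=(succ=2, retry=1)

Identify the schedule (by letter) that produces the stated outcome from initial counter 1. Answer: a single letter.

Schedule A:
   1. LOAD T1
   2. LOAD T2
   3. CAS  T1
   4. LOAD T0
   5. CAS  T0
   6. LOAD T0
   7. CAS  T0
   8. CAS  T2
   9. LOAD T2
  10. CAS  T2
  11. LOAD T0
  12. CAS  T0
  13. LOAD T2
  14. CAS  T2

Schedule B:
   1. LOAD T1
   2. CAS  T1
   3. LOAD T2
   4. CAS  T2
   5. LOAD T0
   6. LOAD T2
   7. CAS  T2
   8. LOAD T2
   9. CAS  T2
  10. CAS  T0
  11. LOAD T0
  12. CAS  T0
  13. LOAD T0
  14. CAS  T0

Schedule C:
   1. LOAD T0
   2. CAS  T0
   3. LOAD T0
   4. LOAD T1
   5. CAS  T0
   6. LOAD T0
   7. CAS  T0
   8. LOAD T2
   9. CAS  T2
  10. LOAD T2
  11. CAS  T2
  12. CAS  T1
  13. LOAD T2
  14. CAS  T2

Tracing schedule A:
[1] T1.load  rd  (counter 1, T1.r 1)
[2] T2.load  rd  (counter 1, T2.r 1)
[3] T1.cas  hit  (counter 2, T1.r 1)
[4] T0.load  rd  (counter 2, T0.r 2)
[5] T0.cas  hit  (counter 3, T0.r 2)
[6] T0.load  rd  (counter 3, T0.r 3)
[7] T0.cas  hit  (counter 4, T0.r 3)
[8] T2.cas  miss  (counter 4, T2.r 1)
[9] T2.load  rd  (counter 4, T2.r 4)
[10] T2.cas  hit  (counter 5, T2.r 4)
[11] T0.load  rd  (counter 5, T0.r 5)
[12] T0.cas  hit  (counter 6, T0.r 5)
[13] T2.load  rd  (counter 6, T2.r 6)
[14] T2.cas  hit  (counter 7, T2.r 6)

A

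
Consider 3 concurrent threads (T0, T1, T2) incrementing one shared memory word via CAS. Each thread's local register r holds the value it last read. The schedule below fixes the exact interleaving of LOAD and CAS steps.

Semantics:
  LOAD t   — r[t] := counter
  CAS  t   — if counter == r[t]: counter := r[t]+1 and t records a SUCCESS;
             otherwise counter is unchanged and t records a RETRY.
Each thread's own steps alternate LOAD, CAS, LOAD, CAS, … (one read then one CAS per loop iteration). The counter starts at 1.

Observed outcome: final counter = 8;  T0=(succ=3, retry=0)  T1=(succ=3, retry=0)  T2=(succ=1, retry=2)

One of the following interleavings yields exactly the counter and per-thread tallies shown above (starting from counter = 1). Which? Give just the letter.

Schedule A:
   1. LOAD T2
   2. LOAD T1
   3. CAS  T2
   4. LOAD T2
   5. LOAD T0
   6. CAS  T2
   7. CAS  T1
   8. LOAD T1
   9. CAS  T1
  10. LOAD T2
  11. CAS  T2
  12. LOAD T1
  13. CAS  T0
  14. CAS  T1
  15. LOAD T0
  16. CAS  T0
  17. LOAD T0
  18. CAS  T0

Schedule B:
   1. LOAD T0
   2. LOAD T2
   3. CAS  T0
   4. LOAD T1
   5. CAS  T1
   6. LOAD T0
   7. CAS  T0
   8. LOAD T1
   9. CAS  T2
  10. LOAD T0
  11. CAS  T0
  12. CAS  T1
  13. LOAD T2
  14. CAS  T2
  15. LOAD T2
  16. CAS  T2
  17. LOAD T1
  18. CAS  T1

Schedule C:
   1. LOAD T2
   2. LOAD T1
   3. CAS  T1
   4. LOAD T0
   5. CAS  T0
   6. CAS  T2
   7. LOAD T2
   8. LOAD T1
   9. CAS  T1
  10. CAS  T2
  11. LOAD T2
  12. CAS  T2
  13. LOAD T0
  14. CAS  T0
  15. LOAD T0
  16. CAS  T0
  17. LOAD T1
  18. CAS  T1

Run C:
T2 LOAD — after: cnt=1, r=1 — load
T1 LOAD — after: cnt=1, r=1 — load
T1 CAS — after: cnt=2, r=1 — ok
T0 LOAD — after: cnt=2, r=2 — load
T0 CAS — after: cnt=3, r=2 — ok
T2 CAS — after: cnt=3, r=1 — retry
T2 LOAD — after: cnt=3, r=3 — load
T1 LOAD — after: cnt=3, r=3 — load
T1 CAS — after: cnt=4, r=3 — ok
T2 CAS — after: cnt=4, r=3 — retry
T2 LOAD — after: cnt=4, r=4 — load
T2 CAS — after: cnt=5, r=4 — ok
T0 LOAD — after: cnt=5, r=5 — load
T0 CAS — after: cnt=6, r=5 — ok
T0 LOAD — after: cnt=6, r=6 — load
T0 CAS — after: cnt=7, r=6 — ok
T1 LOAD — after: cnt=7, r=7 — load
T1 CAS — after: cnt=8, r=7 — ok

C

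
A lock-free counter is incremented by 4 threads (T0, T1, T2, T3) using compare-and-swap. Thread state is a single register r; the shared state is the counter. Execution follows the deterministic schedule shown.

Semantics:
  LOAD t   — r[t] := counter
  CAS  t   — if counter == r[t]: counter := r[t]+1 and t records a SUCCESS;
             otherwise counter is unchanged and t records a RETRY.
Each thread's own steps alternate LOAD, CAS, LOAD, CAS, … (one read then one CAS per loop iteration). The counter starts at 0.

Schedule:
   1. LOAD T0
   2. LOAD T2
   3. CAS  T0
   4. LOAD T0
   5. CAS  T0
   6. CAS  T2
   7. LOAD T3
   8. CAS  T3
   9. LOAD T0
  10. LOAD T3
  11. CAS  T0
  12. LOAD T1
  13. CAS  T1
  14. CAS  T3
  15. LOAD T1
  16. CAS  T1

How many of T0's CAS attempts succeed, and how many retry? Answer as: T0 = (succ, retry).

T0 LOAD — after: cnt=0, r=0 — load
T2 LOAD — after: cnt=0, r=0 — load
T0 CAS — after: cnt=1, r=0 — ok
T0 LOAD — after: cnt=1, r=1 — load
T0 CAS — after: cnt=2, r=1 — ok
T2 CAS — after: cnt=2, r=0 — retry
T3 LOAD — after: cnt=2, r=2 — load
T3 CAS — after: cnt=3, r=2 — ok
T0 LOAD — after: cnt=3, r=3 — load
T3 LOAD — after: cnt=3, r=3 — load
T0 CAS — after: cnt=4, r=3 — ok
T1 LOAD — after: cnt=4, r=4 — load
T1 CAS — after: cnt=5, r=4 — ok
T3 CAS — after: cnt=5, r=3 — retry
T1 LOAD — after: cnt=5, r=5 — load
T1 CAS — after: cnt=6, r=5 — ok

T0 = (3, 0)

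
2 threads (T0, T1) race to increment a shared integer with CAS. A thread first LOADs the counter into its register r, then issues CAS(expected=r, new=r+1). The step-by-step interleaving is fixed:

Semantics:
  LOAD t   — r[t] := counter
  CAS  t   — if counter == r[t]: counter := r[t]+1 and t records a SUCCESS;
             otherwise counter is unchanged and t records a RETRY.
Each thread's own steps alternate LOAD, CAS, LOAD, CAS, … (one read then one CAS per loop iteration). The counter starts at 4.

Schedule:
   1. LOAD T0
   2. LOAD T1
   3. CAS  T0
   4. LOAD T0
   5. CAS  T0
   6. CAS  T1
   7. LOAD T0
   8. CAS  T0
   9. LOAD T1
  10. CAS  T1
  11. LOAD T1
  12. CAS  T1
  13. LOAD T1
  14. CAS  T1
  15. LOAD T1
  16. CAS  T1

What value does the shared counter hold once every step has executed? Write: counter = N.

counter = 11

   1) LOAD T0:  M=4  r_T0=4
   2) LOAD T1:  M=4  r_T1=4
   3) CAS  T0:  M=5  r_T0=4 ✓
   4) LOAD T0:  M=5  r_T0=5
   5) CAS  T0:  M=6  r_T0=5 ✓
   6) CAS  T1:  M=6  r_T1=4 ✗
   7) LOAD T0:  M=6  r_T0=6
   8) CAS  T0:  M=7  r_T0=6 ✓
   9) LOAD T1:  M=7  r_T1=7
  10) CAS  T1:  M=8  r_T1=7 ✓
  11) LOAD T1:  M=8  r_T1=8
  12) CAS  T1:  M=9  r_T1=8 ✓
  13) LOAD T1:  M=9  r_T1=9
  14) CAS  T1:  M=10  r_T1=9 ✓
  15) LOAD T1:  M=10  r_T1=10
  16) CAS  T1:  M=11  r_T1=10 ✓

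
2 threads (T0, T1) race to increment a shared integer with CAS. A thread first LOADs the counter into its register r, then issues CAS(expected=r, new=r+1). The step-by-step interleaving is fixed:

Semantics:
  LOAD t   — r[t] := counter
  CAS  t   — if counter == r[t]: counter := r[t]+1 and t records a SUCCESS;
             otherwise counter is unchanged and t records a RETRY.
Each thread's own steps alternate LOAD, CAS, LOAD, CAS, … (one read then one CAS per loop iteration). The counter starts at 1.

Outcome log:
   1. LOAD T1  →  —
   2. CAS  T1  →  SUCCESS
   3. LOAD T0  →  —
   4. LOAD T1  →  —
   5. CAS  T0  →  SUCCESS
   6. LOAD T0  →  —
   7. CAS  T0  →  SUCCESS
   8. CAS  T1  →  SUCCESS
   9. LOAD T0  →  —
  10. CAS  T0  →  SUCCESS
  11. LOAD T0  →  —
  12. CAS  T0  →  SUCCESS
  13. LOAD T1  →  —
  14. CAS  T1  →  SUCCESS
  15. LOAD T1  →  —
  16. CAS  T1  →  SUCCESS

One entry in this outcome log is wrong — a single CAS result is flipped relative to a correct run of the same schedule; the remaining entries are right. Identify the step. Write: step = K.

Re-executing:
step 1: T1 LOAD ⇒ load; ctr=1 reg=1
step 2: T1 CAS ⇒ ok; ctr=2 reg=1
step 3: T0 LOAD ⇒ load; ctr=2 reg=2
step 4: T1 LOAD ⇒ load; ctr=2 reg=2
step 5: T0 CAS ⇒ ok; ctr=3 reg=2
step 6: T0 LOAD ⇒ load; ctr=3 reg=3
step 7: T0 CAS ⇒ ok; ctr=4 reg=3
step 8: T1 CAS ⇒ retry; ctr=4 reg=2
step 9: T0 LOAD ⇒ load; ctr=4 reg=4
step 10: T0 CAS ⇒ ok; ctr=5 reg=4
step 11: T0 LOAD ⇒ load; ctr=5 reg=5
step 12: T0 CAS ⇒ ok; ctr=6 reg=5
step 13: T1 LOAD ⇒ load; ctr=6 reg=6
step 14: T1 CAS ⇒ ok; ctr=7 reg=6
step 15: T1 LOAD ⇒ load; ctr=7 reg=7
step 16: T1 CAS ⇒ ok; ctr=8 reg=7
Log disagrees first at step 8.

step = 8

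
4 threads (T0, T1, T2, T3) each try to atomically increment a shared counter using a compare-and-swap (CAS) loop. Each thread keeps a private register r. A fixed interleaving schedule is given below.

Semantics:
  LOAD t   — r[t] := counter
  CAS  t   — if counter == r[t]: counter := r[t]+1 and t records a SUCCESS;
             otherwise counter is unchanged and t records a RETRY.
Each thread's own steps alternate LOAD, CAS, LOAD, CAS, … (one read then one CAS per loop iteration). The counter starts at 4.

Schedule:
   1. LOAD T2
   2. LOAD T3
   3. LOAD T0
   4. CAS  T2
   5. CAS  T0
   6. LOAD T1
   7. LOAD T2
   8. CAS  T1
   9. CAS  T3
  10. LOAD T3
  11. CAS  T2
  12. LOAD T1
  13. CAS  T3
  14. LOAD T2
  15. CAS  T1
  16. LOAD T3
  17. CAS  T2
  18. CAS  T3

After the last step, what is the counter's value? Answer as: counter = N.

counter = 8

1. LOAD T2 → mem=4 r[T2]=4 [LOAD]
2. LOAD T3 → mem=4 r[T3]=4 [LOAD]
3. LOAD T0 → mem=4 r[T0]=4 [LOAD]
4. CAS T2 → mem=5 r[T2]=4 [OK]
5. CAS T0 → mem=5 r[T0]=4 [RETRY]
6. LOAD T1 → mem=5 r[T1]=5 [LOAD]
7. LOAD T2 → mem=5 r[T2]=5 [LOAD]
8. CAS T1 → mem=6 r[T1]=5 [OK]
9. CAS T3 → mem=6 r[T3]=4 [RETRY]
10. LOAD T3 → mem=6 r[T3]=6 [LOAD]
11. CAS T2 → mem=6 r[T2]=5 [RETRY]
12. LOAD T1 → mem=6 r[T1]=6 [LOAD]
13. CAS T3 → mem=7 r[T3]=6 [OK]
14. LOAD T2 → mem=7 r[T2]=7 [LOAD]
15. CAS T1 → mem=7 r[T1]=6 [RETRY]
16. LOAD T3 → mem=7 r[T3]=7 [LOAD]
17. CAS T2 → mem=8 r[T2]=7 [OK]
18. CAS T3 → mem=8 r[T3]=7 [RETRY]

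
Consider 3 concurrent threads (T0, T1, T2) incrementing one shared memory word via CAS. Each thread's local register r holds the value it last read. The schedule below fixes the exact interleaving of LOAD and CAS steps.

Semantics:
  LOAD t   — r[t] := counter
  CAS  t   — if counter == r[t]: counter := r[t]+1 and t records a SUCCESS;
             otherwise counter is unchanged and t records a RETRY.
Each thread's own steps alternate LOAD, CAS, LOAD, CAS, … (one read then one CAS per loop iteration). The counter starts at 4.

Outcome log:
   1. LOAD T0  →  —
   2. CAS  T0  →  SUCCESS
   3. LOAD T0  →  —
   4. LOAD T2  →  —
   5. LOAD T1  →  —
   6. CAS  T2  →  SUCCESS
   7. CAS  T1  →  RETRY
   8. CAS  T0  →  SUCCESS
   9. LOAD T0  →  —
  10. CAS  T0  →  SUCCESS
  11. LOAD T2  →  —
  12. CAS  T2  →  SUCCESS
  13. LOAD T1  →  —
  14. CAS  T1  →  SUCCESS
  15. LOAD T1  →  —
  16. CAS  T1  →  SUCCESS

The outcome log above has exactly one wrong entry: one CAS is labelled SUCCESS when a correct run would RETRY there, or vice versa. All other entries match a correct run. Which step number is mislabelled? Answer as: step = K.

Re-executing:
#1 T0 reads 4
#2 T0 CAS(4→5) writes; counter now 5
#3 T0 reads 5
#4 T2 reads 5
#5 T1 reads 5
#6 T2 CAS(5→6) writes; counter now 6
#7 T1 CAS(5→6) fails; counter now 6
#8 T0 CAS(5→6) fails; counter now 6
#9 T0 reads 6
#10 T0 CAS(6→7) writes; counter now 7
#11 T2 reads 7
#12 T2 CAS(7→8) writes; counter now 8
#13 T1 reads 8
#14 T1 CAS(8→9) writes; counter now 9
#15 T1 reads 9
#16 T1 CAS(9→10) writes; counter now 10
Mismatch at 8.

step = 8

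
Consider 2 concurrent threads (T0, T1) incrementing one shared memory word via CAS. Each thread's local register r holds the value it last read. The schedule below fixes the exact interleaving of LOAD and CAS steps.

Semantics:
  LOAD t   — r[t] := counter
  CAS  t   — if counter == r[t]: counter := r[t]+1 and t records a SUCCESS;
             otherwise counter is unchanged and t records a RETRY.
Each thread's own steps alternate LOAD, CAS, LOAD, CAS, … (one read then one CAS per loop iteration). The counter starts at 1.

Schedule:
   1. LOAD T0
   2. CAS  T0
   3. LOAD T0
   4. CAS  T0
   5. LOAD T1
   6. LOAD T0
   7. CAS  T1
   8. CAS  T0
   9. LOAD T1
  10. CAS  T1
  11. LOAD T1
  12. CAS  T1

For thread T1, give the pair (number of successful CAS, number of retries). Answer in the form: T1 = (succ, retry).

T1 = (3, 0)

[1] T0.load  rd  (counter 1, T0.r 1)
[2] T0.cas  hit  (counter 2, T0.r 1)
[3] T0.load  rd  (counter 2, T0.r 2)
[4] T0.cas  hit  (counter 3, T0.r 2)
[5] T1.load  rd  (counter 3, T1.r 3)
[6] T0.load  rd  (counter 3, T0.r 3)
[7] T1.cas  hit  (counter 4, T1.r 3)
[8] T0.cas  miss  (counter 4, T0.r 3)
[9] T1.load  rd  (counter 4, T1.r 4)
[10] T1.cas  hit  (counter 5, T1.r 4)
[11] T1.load  rd  (counter 5, T1.r 5)
[12] T1.cas  hit  (counter 6, T1.r 5)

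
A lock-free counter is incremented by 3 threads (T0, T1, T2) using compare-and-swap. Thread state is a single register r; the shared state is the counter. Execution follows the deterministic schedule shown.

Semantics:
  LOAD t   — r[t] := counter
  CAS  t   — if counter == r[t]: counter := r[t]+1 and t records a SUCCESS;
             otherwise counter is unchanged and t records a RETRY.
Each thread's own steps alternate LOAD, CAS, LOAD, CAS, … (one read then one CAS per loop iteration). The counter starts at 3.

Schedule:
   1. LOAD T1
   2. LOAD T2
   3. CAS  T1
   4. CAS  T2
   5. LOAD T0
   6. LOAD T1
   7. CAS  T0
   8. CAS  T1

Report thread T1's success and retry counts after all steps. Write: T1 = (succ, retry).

T1 = (1, 1)

T1 LOAD — after: cnt=3, r=3 — load
T2 LOAD — after: cnt=3, r=3 — load
T1 CAS — after: cnt=4, r=3 — ok
T2 CAS — after: cnt=4, r=3 — retry
T0 LOAD — after: cnt=4, r=4 — load
T1 LOAD — after: cnt=4, r=4 — load
T0 CAS — after: cnt=5, r=4 — ok
T1 CAS — after: cnt=5, r=4 — retry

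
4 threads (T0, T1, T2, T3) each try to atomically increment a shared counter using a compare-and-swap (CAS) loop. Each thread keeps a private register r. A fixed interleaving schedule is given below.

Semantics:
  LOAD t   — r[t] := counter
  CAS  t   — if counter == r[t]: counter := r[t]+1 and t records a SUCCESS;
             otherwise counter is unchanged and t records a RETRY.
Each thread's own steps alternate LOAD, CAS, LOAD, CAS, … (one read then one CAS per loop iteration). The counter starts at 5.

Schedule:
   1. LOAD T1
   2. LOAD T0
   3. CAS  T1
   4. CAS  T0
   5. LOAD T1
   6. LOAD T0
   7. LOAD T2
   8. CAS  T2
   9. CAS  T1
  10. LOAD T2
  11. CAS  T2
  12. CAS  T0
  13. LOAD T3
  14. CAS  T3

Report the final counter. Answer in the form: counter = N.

counter = 9

#1 T1 reads 5
#2 T0 reads 5
#3 T1 CAS(5→6) writes; counter now 6
#4 T0 CAS(5→6) fails; counter now 6
#5 T1 reads 6
#6 T0 reads 6
#7 T2 reads 6
#8 T2 CAS(6→7) writes; counter now 7
#9 T1 CAS(6→7) fails; counter now 7
#10 T2 reads 7
#11 T2 CAS(7→8) writes; counter now 8
#12 T0 CAS(6→7) fails; counter now 8
#13 T3 reads 8
#14 T3 CAS(8→9) writes; counter now 9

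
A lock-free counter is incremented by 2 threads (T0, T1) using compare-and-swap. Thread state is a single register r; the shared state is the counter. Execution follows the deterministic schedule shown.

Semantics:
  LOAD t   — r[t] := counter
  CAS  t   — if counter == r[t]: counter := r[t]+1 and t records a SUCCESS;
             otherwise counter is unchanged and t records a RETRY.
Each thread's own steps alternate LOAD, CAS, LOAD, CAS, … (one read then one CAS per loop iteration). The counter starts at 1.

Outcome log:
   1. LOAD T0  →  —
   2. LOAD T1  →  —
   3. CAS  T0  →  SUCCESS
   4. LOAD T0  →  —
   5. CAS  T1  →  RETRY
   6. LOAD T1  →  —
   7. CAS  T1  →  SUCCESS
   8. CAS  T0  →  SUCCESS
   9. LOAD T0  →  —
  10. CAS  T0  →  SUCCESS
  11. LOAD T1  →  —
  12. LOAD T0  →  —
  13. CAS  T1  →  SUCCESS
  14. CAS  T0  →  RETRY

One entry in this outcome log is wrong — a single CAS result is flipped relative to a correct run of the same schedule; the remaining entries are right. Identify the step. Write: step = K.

Reference trace:
1. LOAD T0 → mem=1 r[T0]=1 [LOAD]
2. LOAD T1 → mem=1 r[T1]=1 [LOAD]
3. CAS T0 → mem=2 r[T0]=1 [OK]
4. LOAD T0 → mem=2 r[T0]=2 [LOAD]
5. CAS T1 → mem=2 r[T1]=1 [RETRY]
6. LOAD T1 → mem=2 r[T1]=2 [LOAD]
7. CAS T1 → mem=3 r[T1]=2 [OK]
8. CAS T0 → mem=3 r[T0]=2 [RETRY]
9. LOAD T0 → mem=3 r[T0]=3 [LOAD]
10. CAS T0 → mem=4 r[T0]=3 [OK]
11. LOAD T1 → mem=4 r[T1]=4 [LOAD]
12. LOAD T0 → mem=4 r[T0]=4 [LOAD]
13. CAS T1 → mem=5 r[T1]=4 [OK]
14. CAS T0 → mem=5 r[T0]=4 [RETRY]
Mismatch at 8.

step = 8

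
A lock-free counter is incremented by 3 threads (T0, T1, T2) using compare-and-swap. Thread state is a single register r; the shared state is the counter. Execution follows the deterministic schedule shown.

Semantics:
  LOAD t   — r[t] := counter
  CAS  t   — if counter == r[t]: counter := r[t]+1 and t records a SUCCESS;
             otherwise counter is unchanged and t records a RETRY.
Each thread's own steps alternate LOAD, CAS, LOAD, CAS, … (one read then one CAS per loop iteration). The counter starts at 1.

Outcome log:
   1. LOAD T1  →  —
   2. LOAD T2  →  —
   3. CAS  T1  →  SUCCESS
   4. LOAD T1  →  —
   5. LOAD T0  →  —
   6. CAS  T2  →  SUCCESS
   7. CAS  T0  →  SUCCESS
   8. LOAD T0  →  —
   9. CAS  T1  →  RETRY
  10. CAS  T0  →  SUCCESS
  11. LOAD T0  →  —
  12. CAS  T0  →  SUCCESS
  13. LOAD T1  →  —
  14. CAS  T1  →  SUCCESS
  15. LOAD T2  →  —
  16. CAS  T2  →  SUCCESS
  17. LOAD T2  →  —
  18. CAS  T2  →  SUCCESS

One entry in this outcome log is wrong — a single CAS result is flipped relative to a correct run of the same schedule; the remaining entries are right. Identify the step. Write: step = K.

Reference trace:
step 1: T1 LOAD ⇒ load; ctr=1 reg=1
step 2: T2 LOAD ⇒ load; ctr=1 reg=1
step 3: T1 CAS ⇒ ok; ctr=2 reg=1
step 4: T1 LOAD ⇒ load; ctr=2 reg=2
step 5: T0 LOAD ⇒ load; ctr=2 reg=2
step 6: T2 CAS ⇒ retry; ctr=2 reg=1
step 7: T0 CAS ⇒ ok; ctr=3 reg=2
step 8: T0 LOAD ⇒ load; ctr=3 reg=3
step 9: T1 CAS ⇒ retry; ctr=3 reg=2
step 10: T0 CAS ⇒ ok; ctr=4 reg=3
step 11: T0 LOAD ⇒ load; ctr=4 reg=4
step 12: T0 CAS ⇒ ok; ctr=5 reg=4
step 13: T1 LOAD ⇒ load; ctr=5 reg=5
step 14: T1 CAS ⇒ ok; ctr=6 reg=5
step 15: T2 LOAD ⇒ load; ctr=6 reg=6
step 16: T2 CAS ⇒ ok; ctr=7 reg=6
step 17: T2 LOAD ⇒ load; ctr=7 reg=7
step 18: T2 CAS ⇒ ok; ctr=8 reg=7
Flip is step 6.

step = 6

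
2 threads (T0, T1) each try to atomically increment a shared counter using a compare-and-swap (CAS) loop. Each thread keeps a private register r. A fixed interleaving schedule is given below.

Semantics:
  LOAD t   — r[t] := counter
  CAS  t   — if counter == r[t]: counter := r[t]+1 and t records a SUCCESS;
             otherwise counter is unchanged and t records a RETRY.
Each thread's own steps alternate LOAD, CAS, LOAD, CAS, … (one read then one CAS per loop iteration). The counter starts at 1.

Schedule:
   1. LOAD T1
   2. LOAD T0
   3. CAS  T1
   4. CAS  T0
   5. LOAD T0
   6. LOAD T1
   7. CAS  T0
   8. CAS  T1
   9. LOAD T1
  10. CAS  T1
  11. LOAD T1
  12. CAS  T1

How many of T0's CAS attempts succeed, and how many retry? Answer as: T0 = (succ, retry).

#1 T1 reads 1
#2 T0 reads 1
#3 T1 CAS(1→2) writes; counter now 2
#4 T0 CAS(1→2) fails; counter now 2
#5 T0 reads 2
#6 T1 reads 2
#7 T0 CAS(2→3) writes; counter now 3
#8 T1 CAS(2→3) fails; counter now 3
#9 T1 reads 3
#10 T1 CAS(3→4) writes; counter now 4
#11 T1 reads 4
#12 T1 CAS(4→5) writes; counter now 5

T0 = (1, 1)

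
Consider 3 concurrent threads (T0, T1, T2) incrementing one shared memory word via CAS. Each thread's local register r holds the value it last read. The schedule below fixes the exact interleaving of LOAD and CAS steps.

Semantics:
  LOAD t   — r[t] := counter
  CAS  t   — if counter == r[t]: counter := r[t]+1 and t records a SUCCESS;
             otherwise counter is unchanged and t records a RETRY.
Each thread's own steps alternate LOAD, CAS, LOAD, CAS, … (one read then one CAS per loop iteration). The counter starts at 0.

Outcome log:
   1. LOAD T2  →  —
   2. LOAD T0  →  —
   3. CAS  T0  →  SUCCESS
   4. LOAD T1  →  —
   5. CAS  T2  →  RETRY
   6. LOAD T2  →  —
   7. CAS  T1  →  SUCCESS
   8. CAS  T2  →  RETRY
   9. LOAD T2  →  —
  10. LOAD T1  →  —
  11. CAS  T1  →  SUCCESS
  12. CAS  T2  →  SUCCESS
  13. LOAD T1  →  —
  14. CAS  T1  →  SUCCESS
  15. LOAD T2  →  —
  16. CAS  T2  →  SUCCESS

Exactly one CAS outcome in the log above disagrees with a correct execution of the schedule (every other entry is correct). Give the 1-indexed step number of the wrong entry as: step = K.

step = 12

Reference trace:
   1) LOAD T2:  M=0  r_T2=0
   2) LOAD T0:  M=0  r_T0=0
   3) CAS  T0:  M=1  r_T0=0 ✓
   4) LOAD T1:  M=1  r_T1=1
   5) CAS  T2:  M=1  r_T2=0 ✗
   6) LOAD T2:  M=1  r_T2=1
   7) CAS  T1:  M=2  r_T1=1 ✓
   8) CAS  T2:  M=2  r_T2=1 ✗
   9) LOAD T2:  M=2  r_T2=2
  10) LOAD T1:  M=2  r_T1=2
  11) CAS  T1:  M=3  r_T1=2 ✓
  12) CAS  T2:  M=3  r_T2=2 ✗
  13) LOAD T1:  M=3  r_T1=3
  14) CAS  T1:  M=4  r_T1=3 ✓
  15) LOAD T2:  M=4  r_T2=4
  16) CAS  T2:  M=5  r_T2=4 ✓
Flip is step 12.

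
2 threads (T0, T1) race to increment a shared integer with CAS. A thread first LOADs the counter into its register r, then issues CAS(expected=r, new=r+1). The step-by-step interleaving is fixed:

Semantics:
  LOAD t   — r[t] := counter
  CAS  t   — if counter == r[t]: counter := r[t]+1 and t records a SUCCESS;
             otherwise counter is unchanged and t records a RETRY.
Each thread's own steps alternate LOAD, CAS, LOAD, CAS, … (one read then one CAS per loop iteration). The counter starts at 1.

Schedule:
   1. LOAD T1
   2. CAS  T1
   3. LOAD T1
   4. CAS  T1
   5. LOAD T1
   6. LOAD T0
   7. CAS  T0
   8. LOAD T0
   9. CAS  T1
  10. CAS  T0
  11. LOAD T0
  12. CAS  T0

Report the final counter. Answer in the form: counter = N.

   1) LOAD T1:  M=1  r_T1=1
   2) CAS  T1:  M=2  r_T1=1 ✓
   3) LOAD T1:  M=2  r_T1=2
   4) CAS  T1:  M=3  r_T1=2 ✓
   5) LOAD T1:  M=3  r_T1=3
   6) LOAD T0:  M=3  r_T0=3
   7) CAS  T0:  M=4  r_T0=3 ✓
   8) LOAD T0:  M=4  r_T0=4
   9) CAS  T1:  M=4  r_T1=3 ✗
  10) CAS  T0:  M=5  r_T0=4 ✓
  11) LOAD T0:  M=5  r_T0=5
  12) CAS  T0:  M=6  r_T0=5 ✓

counter = 6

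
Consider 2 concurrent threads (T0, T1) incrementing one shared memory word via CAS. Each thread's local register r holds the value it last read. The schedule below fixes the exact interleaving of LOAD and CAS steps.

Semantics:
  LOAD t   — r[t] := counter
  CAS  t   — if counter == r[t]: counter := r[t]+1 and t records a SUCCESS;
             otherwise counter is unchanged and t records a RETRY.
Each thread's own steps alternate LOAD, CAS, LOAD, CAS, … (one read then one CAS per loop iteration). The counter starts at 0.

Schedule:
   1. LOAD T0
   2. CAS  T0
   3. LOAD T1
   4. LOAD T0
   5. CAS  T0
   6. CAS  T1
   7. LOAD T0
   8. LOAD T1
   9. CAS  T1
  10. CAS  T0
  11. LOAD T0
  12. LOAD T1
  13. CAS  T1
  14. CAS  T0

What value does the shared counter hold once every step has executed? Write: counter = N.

#1 T0 reads 0
#2 T0 CAS(0→1) writes; counter now 1
#3 T1 reads 1
#4 T0 reads 1
#5 T0 CAS(1→2) writes; counter now 2
#6 T1 CAS(1→2) fails; counter now 2
#7 T0 reads 2
#8 T1 reads 2
#9 T1 CAS(2→3) writes; counter now 3
#10 T0 CAS(2→3) fails; counter now 3
#11 T0 reads 3
#12 T1 reads 3
#13 T1 CAS(3→4) writes; counter now 4
#14 T0 CAS(3→4) fails; counter now 4

counter = 4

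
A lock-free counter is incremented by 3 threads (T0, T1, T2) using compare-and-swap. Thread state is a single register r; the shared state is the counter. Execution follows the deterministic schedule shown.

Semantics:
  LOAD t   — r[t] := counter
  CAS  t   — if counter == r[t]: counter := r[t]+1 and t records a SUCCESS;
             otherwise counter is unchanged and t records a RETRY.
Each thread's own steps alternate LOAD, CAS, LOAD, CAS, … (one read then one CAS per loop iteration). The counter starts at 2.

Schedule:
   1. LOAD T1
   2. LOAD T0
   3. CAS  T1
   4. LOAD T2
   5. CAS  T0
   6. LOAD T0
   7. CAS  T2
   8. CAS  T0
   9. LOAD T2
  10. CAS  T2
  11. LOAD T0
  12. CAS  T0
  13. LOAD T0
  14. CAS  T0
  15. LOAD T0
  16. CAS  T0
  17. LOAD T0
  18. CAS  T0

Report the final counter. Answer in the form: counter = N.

counter = 9

#1 T1 reads 2
#2 T0 reads 2
#3 T1 CAS(2→3) writes; counter now 3
#4 T2 reads 3
#5 T0 CAS(2→3) fails; counter now 3
#6 T0 reads 3
#7 T2 CAS(3→4) writes; counter now 4
#8 T0 CAS(3→4) fails; counter now 4
#9 T2 reads 4
#10 T2 CAS(4→5) writes; counter now 5
#11 T0 reads 5
#12 T0 CAS(5→6) writes; counter now 6
#13 T0 reads 6
#14 T0 CAS(6→7) writes; counter now 7
#15 T0 reads 7
#16 T0 CAS(7→8) writes; counter now 8
#17 T0 reads 8
#18 T0 CAS(8→9) writes; counter now 9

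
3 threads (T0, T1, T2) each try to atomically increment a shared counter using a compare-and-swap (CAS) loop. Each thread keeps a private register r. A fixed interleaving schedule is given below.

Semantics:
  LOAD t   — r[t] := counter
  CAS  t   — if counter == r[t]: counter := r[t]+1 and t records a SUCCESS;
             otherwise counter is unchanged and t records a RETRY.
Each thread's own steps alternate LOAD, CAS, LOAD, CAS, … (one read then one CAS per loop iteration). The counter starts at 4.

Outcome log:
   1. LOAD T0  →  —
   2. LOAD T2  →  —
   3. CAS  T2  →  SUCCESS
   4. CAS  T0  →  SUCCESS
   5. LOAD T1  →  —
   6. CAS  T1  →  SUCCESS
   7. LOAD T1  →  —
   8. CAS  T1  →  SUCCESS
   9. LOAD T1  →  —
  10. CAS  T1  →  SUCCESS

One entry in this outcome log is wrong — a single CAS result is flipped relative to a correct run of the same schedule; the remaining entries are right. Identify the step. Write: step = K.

step = 4

Correct run:
[1] T0.load  rd  (counter 4, T0.r 4)
[2] T2.load  rd  (counter 4, T2.r 4)
[3] T2.cas  hit  (counter 5, T2.r 4)
[4] T0.cas  miss  (counter 5, T0.r 4)
[5] T1.load  rd  (counter 5, T1.r 5)
[6] T1.cas  hit  (counter 6, T1.r 5)
[7] T1.load  rd  (counter 6, T1.r 6)
[8] T1.cas  hit  (counter 7, T1.r 6)
[9] T1.load  rd  (counter 7, T1.r 7)
[10] T1.cas  hit  (counter 8, T1.r 7)
Log disagrees first at step 4.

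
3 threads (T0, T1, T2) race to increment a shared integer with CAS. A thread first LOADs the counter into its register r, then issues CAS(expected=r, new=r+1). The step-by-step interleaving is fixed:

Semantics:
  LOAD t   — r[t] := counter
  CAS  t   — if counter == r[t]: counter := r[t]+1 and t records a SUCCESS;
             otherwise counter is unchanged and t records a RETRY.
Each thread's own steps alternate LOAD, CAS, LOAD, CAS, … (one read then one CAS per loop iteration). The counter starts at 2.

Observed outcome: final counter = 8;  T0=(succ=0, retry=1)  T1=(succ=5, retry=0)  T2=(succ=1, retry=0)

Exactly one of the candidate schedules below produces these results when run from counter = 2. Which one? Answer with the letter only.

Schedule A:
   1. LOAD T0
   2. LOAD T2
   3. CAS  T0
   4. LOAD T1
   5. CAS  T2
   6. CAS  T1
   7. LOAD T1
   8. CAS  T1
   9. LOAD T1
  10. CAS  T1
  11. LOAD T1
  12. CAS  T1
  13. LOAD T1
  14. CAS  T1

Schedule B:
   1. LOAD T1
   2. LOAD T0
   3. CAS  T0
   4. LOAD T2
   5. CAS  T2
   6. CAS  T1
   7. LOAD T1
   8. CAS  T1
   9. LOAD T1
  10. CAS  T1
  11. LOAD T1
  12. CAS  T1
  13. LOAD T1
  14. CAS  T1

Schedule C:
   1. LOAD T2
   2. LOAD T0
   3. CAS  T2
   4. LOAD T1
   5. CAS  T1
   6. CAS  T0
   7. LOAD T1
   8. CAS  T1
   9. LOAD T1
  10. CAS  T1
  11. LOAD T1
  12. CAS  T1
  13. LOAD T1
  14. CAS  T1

C

Simulating candidate C:
step 1: T2 LOAD ⇒ load; ctr=2 reg=2
step 2: T0 LOAD ⇒ load; ctr=2 reg=2
step 3: T2 CAS ⇒ ok; ctr=3 reg=2
step 4: T1 LOAD ⇒ load; ctr=3 reg=3
step 5: T1 CAS ⇒ ok; ctr=4 reg=3
step 6: T0 CAS ⇒ retry; ctr=4 reg=2
step 7: T1 LOAD ⇒ load; ctr=4 reg=4
step 8: T1 CAS ⇒ ok; ctr=5 reg=4
step 9: T1 LOAD ⇒ load; ctr=5 reg=5
step 10: T1 CAS ⇒ ok; ctr=6 reg=5
step 11: T1 LOAD ⇒ load; ctr=6 reg=6
step 12: T1 CAS ⇒ ok; ctr=7 reg=6
step 13: T1 LOAD ⇒ load; ctr=7 reg=7
step 14: T1 CAS ⇒ ok; ctr=8 reg=7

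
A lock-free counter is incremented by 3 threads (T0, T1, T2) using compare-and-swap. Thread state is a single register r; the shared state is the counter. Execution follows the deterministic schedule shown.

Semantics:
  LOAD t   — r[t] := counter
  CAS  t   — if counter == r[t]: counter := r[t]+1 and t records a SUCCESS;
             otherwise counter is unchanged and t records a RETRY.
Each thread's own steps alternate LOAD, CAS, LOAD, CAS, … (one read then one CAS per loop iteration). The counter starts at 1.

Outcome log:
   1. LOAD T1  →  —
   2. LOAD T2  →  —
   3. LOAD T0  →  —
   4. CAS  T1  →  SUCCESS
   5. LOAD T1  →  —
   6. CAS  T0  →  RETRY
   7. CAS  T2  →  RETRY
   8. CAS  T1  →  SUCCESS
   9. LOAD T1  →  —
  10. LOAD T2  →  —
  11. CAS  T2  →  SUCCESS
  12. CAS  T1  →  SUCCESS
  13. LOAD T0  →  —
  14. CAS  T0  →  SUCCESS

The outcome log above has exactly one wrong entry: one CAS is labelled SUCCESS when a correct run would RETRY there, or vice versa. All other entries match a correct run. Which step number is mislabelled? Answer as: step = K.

Reference trace:
T1 LOAD — after: cnt=1, r=1 — load
T2 LOAD — after: cnt=1, r=1 — load
T0 LOAD — after: cnt=1, r=1 — load
T1 CAS — after: cnt=2, r=1 — ok
T1 LOAD — after: cnt=2, r=2 — load
T0 CAS — after: cnt=2, r=1 — retry
T2 CAS — after: cnt=2, r=1 — retry
T1 CAS — after: cnt=3, r=2 — ok
T1 LOAD — after: cnt=3, r=3 — load
T2 LOAD — after: cnt=3, r=3 — load
T2 CAS — after: cnt=4, r=3 — ok
T1 CAS — after: cnt=4, r=3 — retry
T0 LOAD — after: cnt=4, r=4 — load
T0 CAS — after: cnt=5, r=4 — ok
Log disagrees first at step 12.

step = 12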